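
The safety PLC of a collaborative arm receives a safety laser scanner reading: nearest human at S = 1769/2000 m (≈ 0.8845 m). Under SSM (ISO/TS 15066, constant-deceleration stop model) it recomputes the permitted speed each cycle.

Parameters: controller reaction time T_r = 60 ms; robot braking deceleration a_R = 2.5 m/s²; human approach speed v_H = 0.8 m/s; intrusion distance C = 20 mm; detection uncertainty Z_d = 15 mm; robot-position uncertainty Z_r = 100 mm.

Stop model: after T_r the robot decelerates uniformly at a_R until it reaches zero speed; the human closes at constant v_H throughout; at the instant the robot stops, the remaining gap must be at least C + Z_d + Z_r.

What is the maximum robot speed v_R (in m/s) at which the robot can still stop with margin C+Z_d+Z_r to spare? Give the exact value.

v_R_max = 23/20 m/s = 1.1500 m/s

quadratic (1/5)·v² + (19/50)·v + (-1403/2000) = 0
  disc = (19/50)² − 4·(1/5)·(-1403/2000) = 441/625 ; √disc = 21/25
  v_R = (−(19/50) + 21/25) / (2·(1/5)) = 23/20 m/s
check:
braking lasts T_s = (23/20)/(5/2) = 0.4600 s
robot in T_r: 1.1500·0.0600 = 0.0690 m
robot under decel: 1.1500²/(2·2.5000) = 0.2645 m
person approaches 0.8000·(0.0600+0.4600) = 0.4160 m
C+Z_d+Z_r = 0.0200+0.0150+0.1000 = 0.1350 m
sum ≈ 0.0690+0.2645+0.4160+0.1350 ≈ 0.8845 m = S ✓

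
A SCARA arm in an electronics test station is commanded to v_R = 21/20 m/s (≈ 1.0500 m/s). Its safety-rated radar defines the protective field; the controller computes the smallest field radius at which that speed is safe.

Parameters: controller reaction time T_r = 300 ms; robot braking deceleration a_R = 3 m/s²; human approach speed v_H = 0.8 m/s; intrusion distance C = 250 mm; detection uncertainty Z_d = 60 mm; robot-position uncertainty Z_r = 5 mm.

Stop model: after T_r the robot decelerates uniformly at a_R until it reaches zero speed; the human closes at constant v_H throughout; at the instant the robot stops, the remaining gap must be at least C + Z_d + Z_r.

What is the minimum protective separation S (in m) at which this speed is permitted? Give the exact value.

braking lasts T_s = (21/20)/3 = 0.3500 s
robot in T_r: 1.0500·0.3000 = 0.3150 m
robot covers 1.0500·0.3500 − ½·3.0000·0.3500² = 0.1837 m while stopping
human closes 0.8000·0.6500 = 0.5200 m
margins: 0.2500+0.0600+0.0050 = 0.3150 m
S_min ≈ 0.3150+0.1837+0.5200+0.3150  ⇒  S_min = 1067/800 m

S_min = 1067/800 m = 1.3337 m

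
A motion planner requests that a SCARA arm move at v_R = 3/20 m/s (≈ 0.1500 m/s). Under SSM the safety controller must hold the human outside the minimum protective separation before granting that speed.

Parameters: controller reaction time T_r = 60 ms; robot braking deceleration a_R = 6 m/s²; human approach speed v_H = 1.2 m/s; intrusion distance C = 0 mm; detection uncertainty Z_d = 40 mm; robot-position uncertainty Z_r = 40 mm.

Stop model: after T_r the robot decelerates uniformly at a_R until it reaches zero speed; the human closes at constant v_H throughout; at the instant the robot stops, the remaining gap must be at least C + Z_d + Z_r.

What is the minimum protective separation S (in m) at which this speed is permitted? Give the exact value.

S_min = 1543/8000 m = 0.1929 m

stop time T_s = (3/20)/6 = 0.0250 s
robot covers v_R·T_r = 0.1500·0.0600 = 0.0090 m before braking
robot under decel: 0.1500²/(2·6.0000) = 0.0019 m
human closes 1.2000·0.0850 = 0.1020 m
C+Z_d+Z_r = 0.0000+0.0400+0.0400 = 0.0800 m
S_min ≈ 0.0090+0.0019+0.1020+0.0800  ⇒  S_min = 1543/8000 m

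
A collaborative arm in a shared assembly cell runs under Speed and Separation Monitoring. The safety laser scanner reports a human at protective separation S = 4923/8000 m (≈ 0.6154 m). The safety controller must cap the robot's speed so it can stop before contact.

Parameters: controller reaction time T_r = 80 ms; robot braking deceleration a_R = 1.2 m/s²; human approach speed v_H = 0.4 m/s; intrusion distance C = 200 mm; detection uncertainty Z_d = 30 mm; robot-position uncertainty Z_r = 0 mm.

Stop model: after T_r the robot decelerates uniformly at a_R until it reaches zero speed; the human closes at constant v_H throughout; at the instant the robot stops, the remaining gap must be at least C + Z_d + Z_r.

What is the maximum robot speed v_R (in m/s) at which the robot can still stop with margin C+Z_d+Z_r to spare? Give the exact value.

v_R_max = 11/20 m/s = 0.5500 m/s

quadratic (5/12)·v² + (31/75)·v + (-2827/8000) = 0
  disc = (31/75)² − 4·(5/12)·(-2827/8000) = 273529/360000 ; √disc = 523/600
  v_R = (−(31/75) + 523/600) / (2·(5/12)) = 11/20 m/s
check:
T_s = v_R/a_R = (11/20)/(6/5) = 0.4583 s
reaction-phase robot travel = 0.5500·0.0800 = 0.0440 m
robot covers 0.5500·0.4583 − ½·1.2000·0.4583² = 0.1260 m while stopping
human closes 0.4000·0.5383 = 0.2153 m
C+Z_d+Z_r = 0.2000+0.0300+0.0000 = 0.2300 m
sum ≈ 0.0440+0.1260+0.2153+0.2300 ≈ 0.6154 m = S ✓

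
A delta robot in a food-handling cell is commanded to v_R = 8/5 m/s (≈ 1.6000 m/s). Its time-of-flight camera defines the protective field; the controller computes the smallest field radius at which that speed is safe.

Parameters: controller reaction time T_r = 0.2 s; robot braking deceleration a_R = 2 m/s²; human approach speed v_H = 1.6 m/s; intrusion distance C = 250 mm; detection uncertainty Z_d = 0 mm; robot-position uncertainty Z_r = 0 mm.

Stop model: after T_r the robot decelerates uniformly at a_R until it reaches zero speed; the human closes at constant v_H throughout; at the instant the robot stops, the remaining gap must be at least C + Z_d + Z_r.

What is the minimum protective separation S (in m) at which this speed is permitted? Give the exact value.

braking lasts T_s = (8/5)/2 = 0.8000 s
reaction-phase robot travel = 1.6000·0.2000 = 0.3200 m
braking distance = 1.6000²/(2·2.0000) = 0.6400 m
human closes 1.6000·1.0000 = 1.6000 m
C+Z_d+Z_r = 0.2500+0.0000+0.0000 = 0.2500 m
S_min ≈ 0.3200+0.6400+1.6000+0.2500  ⇒  S_min = 281/100 m

S_min = 281/100 m = 2.8100 m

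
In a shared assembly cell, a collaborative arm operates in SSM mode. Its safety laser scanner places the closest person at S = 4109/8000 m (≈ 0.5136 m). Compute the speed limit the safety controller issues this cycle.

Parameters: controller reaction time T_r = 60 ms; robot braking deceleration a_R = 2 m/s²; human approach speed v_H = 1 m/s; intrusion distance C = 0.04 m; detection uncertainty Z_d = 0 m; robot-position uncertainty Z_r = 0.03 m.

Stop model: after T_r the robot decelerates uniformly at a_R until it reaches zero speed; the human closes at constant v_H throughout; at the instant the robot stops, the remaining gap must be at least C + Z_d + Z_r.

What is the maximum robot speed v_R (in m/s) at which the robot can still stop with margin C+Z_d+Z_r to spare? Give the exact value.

quadratic (1/4)·v² + (14/25)·v + (-3069/8000) = 0
  disc = (14/25)² − 4·(1/4)·(-3069/8000) = 27889/40000 ; √disc = 167/200
  v_R = (−(14/25) + 167/200) / (2·(1/4)) = 11/20 m/s
check:
stop time T_s = (11/20)/2 = 0.2750 s
reaction-phase robot travel = 0.5500·0.0600 = 0.0330 m
robot under decel: 0.5500²/(2·2.0000) = 0.0756 m
human closes 1.0000·0.3350 = 0.3350 m
C+Z_d+Z_r = 0.0400+0.0000+0.0300 = 0.0700 m
sum ≈ 0.0330+0.0756+0.3350+0.0700 ≈ 0.5136 m = S ✓

v_R_max = 11/20 m/s = 0.5500 m/s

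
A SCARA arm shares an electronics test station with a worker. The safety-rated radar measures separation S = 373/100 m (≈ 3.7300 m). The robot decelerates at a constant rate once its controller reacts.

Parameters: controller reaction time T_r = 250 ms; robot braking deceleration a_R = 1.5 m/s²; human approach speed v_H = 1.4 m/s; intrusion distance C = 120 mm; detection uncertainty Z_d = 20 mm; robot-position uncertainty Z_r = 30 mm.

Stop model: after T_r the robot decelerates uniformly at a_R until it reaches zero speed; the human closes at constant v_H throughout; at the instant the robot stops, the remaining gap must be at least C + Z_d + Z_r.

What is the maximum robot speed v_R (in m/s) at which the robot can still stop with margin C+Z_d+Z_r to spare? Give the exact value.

v_R_max = 9/5 m/s = 1.8000 m/s

collect terms ⇒ (1/3)·v_R² + (71/60)·v_R + (-321/100) = 0
  disc = (71/60)² − 4·(1/3)·(-321/100) = 20449/3600 ; √disc = 143/60
  v_R = (−(71/60) + 143/60) / (2·(1/3)) = 9/5 m/s
check:
T_s = v_R/a_R = (9/5)/(3/2) = 1.2000 s
reaction-phase robot travel = 1.8000·0.2500 = 0.4500 m
robot under decel: 1.8000²/(2·1.5000) = 1.0800 m
human over T_r+T_s: 1.4000·(0.2500+1.2000) = 2.0300 m
margins: 0.1200+0.0200+0.0300 = 0.1700 m
sum ≈ 0.4500+1.0800+2.0300+0.1700 ≈ 3.7300 m = S ✓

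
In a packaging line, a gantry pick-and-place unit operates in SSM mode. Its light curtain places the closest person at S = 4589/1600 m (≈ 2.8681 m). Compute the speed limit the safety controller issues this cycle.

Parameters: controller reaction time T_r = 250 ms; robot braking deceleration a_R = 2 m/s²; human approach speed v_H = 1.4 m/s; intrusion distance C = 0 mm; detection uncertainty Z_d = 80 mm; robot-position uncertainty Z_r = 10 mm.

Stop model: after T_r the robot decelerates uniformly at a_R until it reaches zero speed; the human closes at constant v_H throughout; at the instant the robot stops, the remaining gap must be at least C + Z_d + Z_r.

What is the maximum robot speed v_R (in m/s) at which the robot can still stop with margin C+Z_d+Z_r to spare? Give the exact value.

v_R_max = 7/4 m/s = 1.7500 m/s

collect terms ⇒ (1/4)·v_R² + (19/20)·v_R + (-777/320) = 0
  disc = (19/20)² − 4·(1/4)·(-777/320) = 5329/1600 ; √disc = 73/40
  v_R = (−(19/20) + 73/40) / (2·(1/4)) = 7/4 m/s
check:
braking lasts T_s = (7/4)/2 = 0.8750 s
reaction-phase robot travel = 1.7500·0.2500 = 0.4375 m
robot under decel: 1.7500²/(2·2.0000) = 0.7656 m
human closes 1.4000·1.1250 = 1.5750 m
margins: 0.0000+0.0800+0.0100 = 0.0900 m
sum ≈ 0.4375+0.7656+1.5750+0.0900 ≈ 2.8681 m = S ✓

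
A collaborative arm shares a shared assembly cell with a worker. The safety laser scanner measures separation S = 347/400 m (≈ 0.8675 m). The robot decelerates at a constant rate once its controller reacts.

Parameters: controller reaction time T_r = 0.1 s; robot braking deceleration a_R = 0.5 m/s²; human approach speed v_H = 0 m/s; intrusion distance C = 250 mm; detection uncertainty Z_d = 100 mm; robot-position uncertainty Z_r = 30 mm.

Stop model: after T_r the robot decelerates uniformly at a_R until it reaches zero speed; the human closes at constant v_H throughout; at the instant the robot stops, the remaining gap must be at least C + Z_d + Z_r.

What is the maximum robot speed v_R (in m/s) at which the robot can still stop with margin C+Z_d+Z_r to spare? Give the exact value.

v_R_max = 13/20 m/s = 0.6500 m/s

collect terms ⇒ (1)·v_R² + (1/10)·v_R + (-39/80) = 0
  disc = (1/10)² − 4·(1)·(-39/80) = 49/25 ; √disc = 7/5
  v_R = (−(1/10) + 7/5) / (2·(1)) = 13/20 m/s
check:
T_s = v_R/a_R = (13/20)/(1/2) = 1.3000 s
robot in T_r: 0.6500·0.1000 = 0.0650 m
robot under decel: 0.6500²/(2·0.5000) = 0.4225 m
person approaches 0.0000·(0.1000+1.3000) = 0.0000 m
margins: 0.2500+0.1000+0.0300 = 0.3800 m
sum ≈ 0.0650+0.4225+0.0000+0.3800 ≈ 0.8675 m = S ✓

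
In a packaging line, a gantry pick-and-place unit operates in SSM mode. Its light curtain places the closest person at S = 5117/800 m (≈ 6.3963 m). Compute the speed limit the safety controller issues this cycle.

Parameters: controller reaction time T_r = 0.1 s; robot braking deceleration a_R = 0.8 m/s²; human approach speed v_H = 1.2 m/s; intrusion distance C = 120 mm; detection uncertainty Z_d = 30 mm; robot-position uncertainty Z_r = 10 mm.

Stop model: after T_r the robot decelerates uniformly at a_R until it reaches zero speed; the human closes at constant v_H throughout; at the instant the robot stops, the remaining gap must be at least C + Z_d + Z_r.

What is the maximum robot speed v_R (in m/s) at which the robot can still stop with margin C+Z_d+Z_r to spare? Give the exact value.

collect terms ⇒ (5/8)·v_R² + (8/5)·v_R + (-4893/800) = 0
  disc = (8/5)² − 4·(5/8)·(-4893/800) = 28561/1600 ; √disc = 169/40
  v_R = (−(8/5) + 169/40) / (2·(5/8)) = 21/10 m/s
check:
stop time T_s = (21/10)/(4/5) = 2.6250 s
robot in T_r: 2.1000·0.1000 = 0.2100 m
robot covers 2.1000·2.6250 − ½·0.8000·2.6250² = 2.7563 m while stopping
human closes 1.2000·2.7250 = 3.2700 m
residual clearance needed = 0.1200+0.0300+0.0100 = 0.1600 m
sum ≈ 0.2100+2.7563+3.2700+0.1600 ≈ 6.3963 m = S ✓

v_R_max = 21/10 m/s = 2.1000 m/s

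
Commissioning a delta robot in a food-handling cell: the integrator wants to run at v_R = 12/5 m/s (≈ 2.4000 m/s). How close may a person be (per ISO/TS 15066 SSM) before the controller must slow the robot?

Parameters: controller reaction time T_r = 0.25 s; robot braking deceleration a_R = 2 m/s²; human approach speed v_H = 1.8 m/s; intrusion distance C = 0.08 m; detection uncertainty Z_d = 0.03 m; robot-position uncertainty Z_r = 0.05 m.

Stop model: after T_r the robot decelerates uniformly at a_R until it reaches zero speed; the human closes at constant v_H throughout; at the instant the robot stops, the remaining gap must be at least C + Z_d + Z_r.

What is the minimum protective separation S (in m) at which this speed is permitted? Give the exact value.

T_s = v_R/a_R = (12/5)/2 = 1.2000 s
reaction-phase robot travel = 2.4000·0.2500 = 0.6000 m
robot under decel: 2.4000²/(2·2.0000) = 1.4400 m
human closes 1.8000·1.4500 = 2.6100 m
C+Z_d+Z_r = 0.0800+0.0300+0.0500 = 0.1600 m
S_min ≈ 0.6000+1.4400+2.6100+0.1600  ⇒  S_min = 481/100 m

S_min = 481/100 m = 4.8100 m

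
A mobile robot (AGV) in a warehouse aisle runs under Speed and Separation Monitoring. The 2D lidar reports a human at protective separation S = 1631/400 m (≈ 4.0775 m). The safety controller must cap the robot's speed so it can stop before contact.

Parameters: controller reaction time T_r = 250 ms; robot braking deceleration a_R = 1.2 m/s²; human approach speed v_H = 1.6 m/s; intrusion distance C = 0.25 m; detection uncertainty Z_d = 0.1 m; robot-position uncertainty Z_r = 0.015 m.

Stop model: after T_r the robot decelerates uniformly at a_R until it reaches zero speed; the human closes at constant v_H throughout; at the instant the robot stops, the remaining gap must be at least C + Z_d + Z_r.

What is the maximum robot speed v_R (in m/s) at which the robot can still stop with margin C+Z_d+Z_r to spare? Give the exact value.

v_R_max = 3/2 m/s = 1.5000 m/s

collect terms ⇒ (5/12)·v_R² + (19/12)·v_R + (-53/16) = 0
  disc = (19/12)² − 4·(5/12)·(-53/16) = 289/36 ; √disc = 17/6
  v_R = (−(19/12) + 17/6) / (2·(5/12)) = 3/2 m/s
check:
stop time T_s = (3/2)/(6/5) = 1.2500 s
robot in T_r: 1.5000·0.2500 = 0.3750 m
robot covers 1.5000·1.2500 − ½·1.2000·1.2500² = 0.9375 m while stopping
human closes 1.6000·1.5000 = 2.4000 m
margins: 0.2500+0.1000+0.0150 = 0.3650 m
sum ≈ 0.3750+0.9375+2.4000+0.3650 ≈ 4.0775 m = S ✓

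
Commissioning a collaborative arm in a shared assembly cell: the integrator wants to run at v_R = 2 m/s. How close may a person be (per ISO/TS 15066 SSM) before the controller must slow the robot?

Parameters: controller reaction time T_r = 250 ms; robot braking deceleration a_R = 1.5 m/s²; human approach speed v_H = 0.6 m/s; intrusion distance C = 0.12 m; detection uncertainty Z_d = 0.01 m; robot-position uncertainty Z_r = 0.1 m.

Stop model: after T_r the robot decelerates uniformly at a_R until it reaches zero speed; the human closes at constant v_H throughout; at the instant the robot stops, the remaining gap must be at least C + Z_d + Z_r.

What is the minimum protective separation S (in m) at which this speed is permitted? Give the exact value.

S_min = 226/75 m = 3.0133 m

T_s = v_R/a_R = 2/(3/2) = 1.3333 s
reaction-phase robot travel = 2.0000·0.2500 = 0.5000 m
robot under decel: 2.0000²/(2·1.5000) = 1.3333 m
human closes 0.6000·1.5833 = 0.9500 m
residual clearance needed = 0.1200+0.0100+0.1000 = 0.2300 m
S_min ≈ 0.5000+1.3333+0.9500+0.2300  ⇒  S_min = 226/75 m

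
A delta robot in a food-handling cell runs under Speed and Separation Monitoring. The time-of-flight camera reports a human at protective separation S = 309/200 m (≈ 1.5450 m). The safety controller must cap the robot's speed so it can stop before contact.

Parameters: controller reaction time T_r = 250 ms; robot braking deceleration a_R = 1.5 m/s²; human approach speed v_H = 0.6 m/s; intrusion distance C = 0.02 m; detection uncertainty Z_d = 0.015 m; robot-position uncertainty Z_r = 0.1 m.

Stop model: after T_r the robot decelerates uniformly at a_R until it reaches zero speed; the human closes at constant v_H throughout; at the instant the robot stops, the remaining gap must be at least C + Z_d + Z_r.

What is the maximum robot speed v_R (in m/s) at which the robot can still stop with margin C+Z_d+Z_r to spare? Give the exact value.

v_R_max = 6/5 m/s = 1.2000 m/s

at the boundary: (1/3)·v² + (13/20)·v + (-63/50) = 0
  disc = (13/20)² − 4·(1/3)·(-63/50) = 841/400 ; √disc = 29/20
  v_R = (−(13/20) + 29/20) / (2·(1/3)) = 6/5 m/s
check:
T_s = v_R/a_R = (6/5)/(3/2) = 0.8000 s
robot in T_r: 1.2000·0.2500 = 0.3000 m
braking distance = 1.2000²/(2·1.5000) = 0.4800 m
person approaches 0.6000·(0.2500+0.8000) = 0.6300 m
C+Z_d+Z_r = 0.0200+0.0150+0.1000 = 0.1350 m
sum ≈ 0.3000+0.4800+0.6300+0.1350 ≈ 1.5450 m = S ✓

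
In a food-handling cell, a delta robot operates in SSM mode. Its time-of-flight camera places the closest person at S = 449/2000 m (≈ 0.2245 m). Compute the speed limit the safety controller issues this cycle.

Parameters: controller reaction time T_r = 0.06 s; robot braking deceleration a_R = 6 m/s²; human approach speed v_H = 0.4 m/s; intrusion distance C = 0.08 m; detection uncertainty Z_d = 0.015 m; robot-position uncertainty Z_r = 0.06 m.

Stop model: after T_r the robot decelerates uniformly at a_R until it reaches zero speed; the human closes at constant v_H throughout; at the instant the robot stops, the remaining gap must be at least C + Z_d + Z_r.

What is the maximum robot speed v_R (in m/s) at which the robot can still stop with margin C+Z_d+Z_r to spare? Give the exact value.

collect terms ⇒ (1/12)·v_R² + (19/150)·v_R + (-91/2000) = 0
  disc = (19/150)² − 4·(1/12)·(-91/2000) = 2809/90000 ; √disc = 53/300
  v_R = (−(19/150) + 53/300) / (2·(1/12)) = 3/10 m/s
check:
stop time T_s = (3/10)/6 = 0.0500 s
robot in T_r: 0.3000·0.0600 = 0.0180 m
braking distance = 0.3000²/(2·6.0000) = 0.0075 m
person approaches 0.4000·(0.0600+0.0500) = 0.0440 m
margins: 0.0800+0.0150+0.0600 = 0.1550 m
sum ≈ 0.0180+0.0075+0.0440+0.1550 ≈ 0.2245 m = S ✓

v_R_max = 3/10 m/s = 0.3000 m/s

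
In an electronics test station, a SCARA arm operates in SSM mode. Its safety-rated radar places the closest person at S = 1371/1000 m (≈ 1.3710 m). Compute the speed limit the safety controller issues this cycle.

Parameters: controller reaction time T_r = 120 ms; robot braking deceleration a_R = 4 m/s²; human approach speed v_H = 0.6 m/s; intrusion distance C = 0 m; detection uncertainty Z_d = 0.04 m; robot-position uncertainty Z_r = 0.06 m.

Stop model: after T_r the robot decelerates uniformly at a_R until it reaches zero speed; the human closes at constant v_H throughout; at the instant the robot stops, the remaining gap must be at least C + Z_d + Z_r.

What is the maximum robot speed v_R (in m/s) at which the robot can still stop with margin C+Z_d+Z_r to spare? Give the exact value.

v_R_max = 11/5 m/s = 2.2000 m/s

at the boundary: (1/8)·v² + (27/100)·v + (-1199/1000) = 0
  disc = (27/100)² − 4·(1/8)·(-1199/1000) = 1681/2500 ; √disc = 41/50
  v_R = (−(27/100) + 41/50) / (2·(1/8)) = 11/5 m/s
check:
braking lasts T_s = (11/5)/4 = 0.5500 s
robot in T_r: 2.2000·0.1200 = 0.2640 m
robot under decel: 2.2000²/(2·4.0000) = 0.6050 m
person approaches 0.6000·(0.1200+0.5500) = 0.4020 m
margins: 0.0000+0.0400+0.0600 = 0.1000 m
sum ≈ 0.2640+0.6050+0.4020+0.1000 ≈ 1.3710 m = S ✓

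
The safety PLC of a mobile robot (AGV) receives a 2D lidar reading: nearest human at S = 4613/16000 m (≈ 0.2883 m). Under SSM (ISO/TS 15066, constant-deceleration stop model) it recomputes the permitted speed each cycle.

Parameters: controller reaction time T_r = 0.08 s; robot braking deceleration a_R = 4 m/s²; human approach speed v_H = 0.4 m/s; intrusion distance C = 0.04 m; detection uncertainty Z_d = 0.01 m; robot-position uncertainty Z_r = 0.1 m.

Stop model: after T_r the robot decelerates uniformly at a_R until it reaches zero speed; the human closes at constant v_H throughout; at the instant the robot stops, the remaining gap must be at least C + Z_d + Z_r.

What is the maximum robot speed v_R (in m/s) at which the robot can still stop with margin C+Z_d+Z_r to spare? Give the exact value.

v_R_max = 9/20 m/s = 0.4500 m/s

collect terms ⇒ (1/8)·v_R² + (9/50)·v_R + (-1701/16000) = 0
  disc = (9/50)² − 4·(1/8)·(-1701/16000) = 13689/160000 ; √disc = 117/400
  v_R = (−(9/50) + 117/400) / (2·(1/8)) = 9/20 m/s
check:
braking lasts T_s = (9/20)/4 = 0.1125 s
reaction-phase robot travel = 0.4500·0.0800 = 0.0360 m
robot covers 0.4500·0.1125 − ½·4.0000·0.1125² = 0.0253 m while stopping
human closes 0.4000·0.1925 = 0.0770 m
margins: 0.0400+0.0100+0.1000 = 0.1500 m
sum ≈ 0.0360+0.0253+0.0770+0.1500 ≈ 0.2883 m = S ✓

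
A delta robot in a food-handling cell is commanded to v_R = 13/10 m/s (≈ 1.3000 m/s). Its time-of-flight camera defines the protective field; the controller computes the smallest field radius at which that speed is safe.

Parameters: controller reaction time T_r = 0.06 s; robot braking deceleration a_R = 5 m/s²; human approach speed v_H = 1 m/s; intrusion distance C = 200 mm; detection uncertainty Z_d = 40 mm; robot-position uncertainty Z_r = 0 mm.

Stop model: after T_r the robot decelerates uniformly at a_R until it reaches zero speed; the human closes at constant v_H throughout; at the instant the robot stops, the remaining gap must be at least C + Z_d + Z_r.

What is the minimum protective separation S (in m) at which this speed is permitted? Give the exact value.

stop time T_s = (13/10)/5 = 0.2600 s
reaction-phase robot travel = 1.3000·0.0600 = 0.0780 m
robot covers 1.3000·0.2600 − ½·5.0000·0.2600² = 0.1690 m while stopping
person approaches 1.0000·(0.0600+0.2600) = 0.3200 m
residual clearance needed = 0.2000+0.0400+0.0000 = 0.2400 m
S_min ≈ 0.0780+0.1690+0.3200+0.2400  ⇒  S_min = 807/1000 m

S_min = 807/1000 m = 0.8070 m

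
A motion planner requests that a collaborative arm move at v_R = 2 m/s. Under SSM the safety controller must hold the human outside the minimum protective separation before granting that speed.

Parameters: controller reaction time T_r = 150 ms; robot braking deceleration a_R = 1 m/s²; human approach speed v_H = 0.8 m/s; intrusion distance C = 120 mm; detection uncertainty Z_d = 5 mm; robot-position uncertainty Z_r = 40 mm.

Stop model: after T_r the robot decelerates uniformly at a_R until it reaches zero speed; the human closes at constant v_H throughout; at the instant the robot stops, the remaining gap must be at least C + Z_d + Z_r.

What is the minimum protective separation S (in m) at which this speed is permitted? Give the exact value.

braking lasts T_s = 2/1 = 2.0000 s
reaction-phase robot travel = 2.0000·0.1500 = 0.3000 m
robot covers 2.0000·2.0000 − ½·1.0000·2.0000² = 2.0000 m while stopping
human over T_r+T_s: 0.8000·(0.1500+2.0000) = 1.7200 m
margins: 0.1200+0.0050+0.0400 = 0.1650 m
S_min ≈ 0.3000+2.0000+1.7200+0.1650  ⇒  S_min = 837/200 m

S_min = 837/200 m = 4.1850 m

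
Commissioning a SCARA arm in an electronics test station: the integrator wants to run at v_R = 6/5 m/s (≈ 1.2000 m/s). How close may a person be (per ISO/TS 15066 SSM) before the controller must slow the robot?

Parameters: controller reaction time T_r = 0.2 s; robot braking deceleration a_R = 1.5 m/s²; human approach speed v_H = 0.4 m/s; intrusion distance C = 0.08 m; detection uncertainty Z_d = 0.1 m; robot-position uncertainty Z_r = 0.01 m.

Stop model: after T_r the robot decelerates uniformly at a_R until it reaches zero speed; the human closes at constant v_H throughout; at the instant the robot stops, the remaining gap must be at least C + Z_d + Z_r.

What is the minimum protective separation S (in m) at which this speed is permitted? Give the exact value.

S_min = 131/100 m = 1.3100 m

braking lasts T_s = (6/5)/(3/2) = 0.8000 s
robot in T_r: 1.2000·0.2000 = 0.2400 m
robot under decel: 1.2000²/(2·1.5000) = 0.4800 m
human over T_r+T_s: 0.4000·(0.2000+0.8000) = 0.4000 m
margins: 0.0800+0.1000+0.0100 = 0.1900 m
S_min ≈ 0.2400+0.4800+0.4000+0.1900  ⇒  S_min = 131/100 m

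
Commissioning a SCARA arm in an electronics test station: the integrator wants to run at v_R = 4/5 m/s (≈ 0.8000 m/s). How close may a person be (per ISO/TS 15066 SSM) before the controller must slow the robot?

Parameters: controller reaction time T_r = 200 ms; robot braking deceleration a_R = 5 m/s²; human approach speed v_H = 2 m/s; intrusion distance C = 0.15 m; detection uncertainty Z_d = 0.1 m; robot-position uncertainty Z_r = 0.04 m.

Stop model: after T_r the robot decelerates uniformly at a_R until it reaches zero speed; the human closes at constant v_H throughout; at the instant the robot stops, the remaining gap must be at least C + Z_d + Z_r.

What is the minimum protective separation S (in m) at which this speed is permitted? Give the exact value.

T_s = v_R/a_R = (4/5)/5 = 0.1600 s
robot in T_r: 0.8000·0.2000 = 0.1600 m
robot under decel: 0.8000²/(2·5.0000) = 0.0640 m
human over T_r+T_s: 2.0000·(0.2000+0.1600) = 0.7200 m
C+Z_d+Z_r = 0.1500+0.1000+0.0400 = 0.2900 m
S_min ≈ 0.1600+0.0640+0.7200+0.2900  ⇒  S_min = 617/500 m

S_min = 617/500 m = 1.2340 m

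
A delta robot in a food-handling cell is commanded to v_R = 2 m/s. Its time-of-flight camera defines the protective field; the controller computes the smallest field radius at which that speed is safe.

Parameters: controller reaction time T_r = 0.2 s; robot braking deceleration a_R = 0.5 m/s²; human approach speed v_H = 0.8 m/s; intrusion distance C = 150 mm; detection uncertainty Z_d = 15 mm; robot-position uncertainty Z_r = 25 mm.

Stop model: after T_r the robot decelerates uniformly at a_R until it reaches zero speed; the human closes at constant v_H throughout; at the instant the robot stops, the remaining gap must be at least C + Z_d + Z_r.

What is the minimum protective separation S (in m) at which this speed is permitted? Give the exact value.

T_s = v_R/a_R = 2/(1/2) = 4.0000 s
robot in T_r: 2.0000·0.2000 = 0.4000 m
robot covers 2.0000·4.0000 − ½·0.5000·4.0000² = 4.0000 m while stopping
human closes 0.8000·4.2000 = 3.3600 m
C+Z_d+Z_r = 0.1500+0.0150+0.0250 = 0.1900 m
S_min ≈ 0.4000+4.0000+3.3600+0.1900  ⇒  S_min = 159/20 m

S_min = 159/20 m = 7.9500 m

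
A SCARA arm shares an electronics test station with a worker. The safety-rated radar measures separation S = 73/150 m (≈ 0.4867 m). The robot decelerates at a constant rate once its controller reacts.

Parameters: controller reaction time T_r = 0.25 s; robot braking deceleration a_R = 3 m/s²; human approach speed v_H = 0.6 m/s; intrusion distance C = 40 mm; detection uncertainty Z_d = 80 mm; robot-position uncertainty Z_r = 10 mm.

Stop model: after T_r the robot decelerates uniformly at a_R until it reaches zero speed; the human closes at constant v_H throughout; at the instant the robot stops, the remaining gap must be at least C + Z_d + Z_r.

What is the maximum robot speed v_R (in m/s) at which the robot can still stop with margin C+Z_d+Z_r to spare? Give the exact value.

quadratic (1/6)·v² + (9/20)·v + (-31/150) = 0
  disc = (9/20)² − 4·(1/6)·(-31/150) = 49/144 ; √disc = 7/12
  v_R = (−(9/20) + 7/12) / (2·(1/6)) = 2/5 m/s
check:
stop time T_s = (2/5)/3 = 0.1333 s
reaction-phase robot travel = 0.4000·0.2500 = 0.1000 m
robot covers 0.4000·0.1333 − ½·3.0000·0.1333² = 0.0267 m while stopping
person approaches 0.6000·(0.2500+0.1333) = 0.2300 m
margins: 0.0400+0.0800+0.0100 = 0.1300 m
sum ≈ 0.1000+0.0267+0.2300+0.1300 ≈ 0.4867 m = S ✓

v_R_max = 2/5 m/s = 0.4000 m/s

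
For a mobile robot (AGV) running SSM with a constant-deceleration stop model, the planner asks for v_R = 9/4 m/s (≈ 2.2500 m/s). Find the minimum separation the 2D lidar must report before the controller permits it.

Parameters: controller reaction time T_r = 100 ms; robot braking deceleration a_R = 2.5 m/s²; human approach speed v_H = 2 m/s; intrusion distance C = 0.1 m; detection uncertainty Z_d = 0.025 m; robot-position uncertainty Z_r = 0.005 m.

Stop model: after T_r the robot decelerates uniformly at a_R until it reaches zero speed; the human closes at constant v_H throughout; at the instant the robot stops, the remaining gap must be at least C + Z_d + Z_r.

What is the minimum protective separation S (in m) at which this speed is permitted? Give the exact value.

S_min = 1347/400 m = 3.3675 m

braking lasts T_s = (9/4)/(5/2) = 0.9000 s
robot in T_r: 2.2500·0.1000 = 0.2250 m
robot covers 2.2500·0.9000 − ½·2.5000·0.9000² = 1.0125 m while stopping
human over T_r+T_s: 2.0000·(0.1000+0.9000) = 2.0000 m
residual clearance needed = 0.1000+0.0250+0.0050 = 0.1300 m
S_min ≈ 0.2250+1.0125+2.0000+0.1300  ⇒  S_min = 1347/400 m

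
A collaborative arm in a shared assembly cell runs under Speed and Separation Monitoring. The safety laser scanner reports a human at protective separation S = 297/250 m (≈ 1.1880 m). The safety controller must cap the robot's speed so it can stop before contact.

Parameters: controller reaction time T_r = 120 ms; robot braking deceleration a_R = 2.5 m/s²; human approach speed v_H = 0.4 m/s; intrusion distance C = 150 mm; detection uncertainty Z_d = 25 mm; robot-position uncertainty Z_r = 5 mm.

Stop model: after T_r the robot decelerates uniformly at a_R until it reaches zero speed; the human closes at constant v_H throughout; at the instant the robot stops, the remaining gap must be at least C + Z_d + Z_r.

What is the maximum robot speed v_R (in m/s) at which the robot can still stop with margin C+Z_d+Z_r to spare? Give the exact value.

quadratic (1/5)·v² + (7/25)·v + (-24/25) = 0
  disc = (7/25)² − 4·(1/5)·(-24/25) = 529/625 ; √disc = 23/25
  v_R = (−(7/25) + 23/25) / (2·(1/5)) = 8/5 m/s
check:
stop time T_s = (8/5)/(5/2) = 0.6400 s
reaction-phase robot travel = 1.6000·0.1200 = 0.1920 m
braking distance = 1.6000²/(2·2.5000) = 0.5120 m
human over T_r+T_s: 0.4000·(0.1200+0.6400) = 0.3040 m
C+Z_d+Z_r = 0.1500+0.0250+0.0050 = 0.1800 m
sum ≈ 0.1920+0.5120+0.3040+0.1800 ≈ 1.1880 m = S ✓

v_R_max = 8/5 m/s = 1.6000 m/s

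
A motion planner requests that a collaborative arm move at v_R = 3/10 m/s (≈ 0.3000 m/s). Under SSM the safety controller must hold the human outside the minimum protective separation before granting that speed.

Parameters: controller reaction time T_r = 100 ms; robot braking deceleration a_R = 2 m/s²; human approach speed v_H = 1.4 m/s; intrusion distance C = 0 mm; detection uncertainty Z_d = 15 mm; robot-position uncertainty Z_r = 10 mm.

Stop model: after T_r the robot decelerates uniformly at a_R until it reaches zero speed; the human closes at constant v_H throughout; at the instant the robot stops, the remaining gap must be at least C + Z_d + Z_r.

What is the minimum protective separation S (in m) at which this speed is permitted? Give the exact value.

braking lasts T_s = (3/10)/2 = 0.1500 s
reaction-phase robot travel = 0.3000·0.1000 = 0.0300 m
robot under decel: 0.3000²/(2·2.0000) = 0.0225 m
human closes 1.4000·0.2500 = 0.3500 m
residual clearance needed = 0.0000+0.0150+0.0100 = 0.0250 m
S_min ≈ 0.0300+0.0225+0.3500+0.0250  ⇒  S_min = 171/400 m

S_min = 171/400 m = 0.4275 m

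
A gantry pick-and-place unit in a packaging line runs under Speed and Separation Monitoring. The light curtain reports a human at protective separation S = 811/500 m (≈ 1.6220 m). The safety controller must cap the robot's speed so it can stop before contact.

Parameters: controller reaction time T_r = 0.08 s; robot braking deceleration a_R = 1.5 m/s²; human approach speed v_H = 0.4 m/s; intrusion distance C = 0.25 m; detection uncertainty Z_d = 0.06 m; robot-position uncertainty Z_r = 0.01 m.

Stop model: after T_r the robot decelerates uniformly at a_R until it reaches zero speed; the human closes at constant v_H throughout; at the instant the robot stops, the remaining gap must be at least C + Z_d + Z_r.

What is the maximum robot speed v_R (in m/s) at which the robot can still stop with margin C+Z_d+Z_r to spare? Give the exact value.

collect terms ⇒ (1/3)·v_R² + (26/75)·v_R + (-127/100) = 0
  disc = (26/75)² − 4·(1/3)·(-127/100) = 10201/5625 ; √disc = 101/75
  v_R = (−(26/75) + 101/75) / (2·(1/3)) = 3/2 m/s
check:
stop time T_s = (3/2)/(3/2) = 1.0000 s
reaction-phase robot travel = 1.5000·0.0800 = 0.1200 m
robot covers 1.5000·1.0000 − ½·1.5000·1.0000² = 0.7500 m while stopping
human closes 0.4000·1.0800 = 0.4320 m
margins: 0.2500+0.0600+0.0100 = 0.3200 m
sum ≈ 0.1200+0.7500+0.4320+0.3200 ≈ 1.6220 m = S ✓

v_R_max = 3/2 m/s = 1.5000 m/s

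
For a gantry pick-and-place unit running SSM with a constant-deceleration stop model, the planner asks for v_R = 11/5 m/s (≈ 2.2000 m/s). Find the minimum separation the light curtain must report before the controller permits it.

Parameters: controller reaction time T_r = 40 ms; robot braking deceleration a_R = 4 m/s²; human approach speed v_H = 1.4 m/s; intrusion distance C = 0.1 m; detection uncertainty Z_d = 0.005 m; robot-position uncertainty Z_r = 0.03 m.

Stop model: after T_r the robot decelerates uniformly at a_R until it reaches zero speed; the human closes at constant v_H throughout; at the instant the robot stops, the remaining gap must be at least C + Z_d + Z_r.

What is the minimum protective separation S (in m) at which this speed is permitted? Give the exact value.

stop time T_s = (11/5)/4 = 0.5500 s
robot in T_r: 2.2000·0.0400 = 0.0880 m
robot under decel: 2.2000²/(2·4.0000) = 0.6050 m
human over T_r+T_s: 1.4000·(0.0400+0.5500) = 0.8260 m
residual clearance needed = 0.1000+0.0050+0.0300 = 0.1350 m
S_min ≈ 0.0880+0.6050+0.8260+0.1350  ⇒  S_min = 827/500 m

S_min = 827/500 m = 1.6540 m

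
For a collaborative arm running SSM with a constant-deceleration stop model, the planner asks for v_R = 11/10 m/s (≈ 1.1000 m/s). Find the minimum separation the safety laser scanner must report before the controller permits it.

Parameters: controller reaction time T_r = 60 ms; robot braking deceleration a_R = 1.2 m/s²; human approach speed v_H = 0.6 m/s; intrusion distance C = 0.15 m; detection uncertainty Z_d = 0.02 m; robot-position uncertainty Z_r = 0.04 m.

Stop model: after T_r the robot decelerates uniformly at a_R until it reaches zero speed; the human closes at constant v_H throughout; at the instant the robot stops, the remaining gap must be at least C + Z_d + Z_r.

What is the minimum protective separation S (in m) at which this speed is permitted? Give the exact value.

S_min = 8197/6000 m = 1.3662 m

braking lasts T_s = (11/10)/(6/5) = 0.9167 s
robot in T_r: 1.1000·0.0600 = 0.0660 m
braking distance = 1.1000²/(2·1.2000) = 0.5042 m
human closes 0.6000·0.9767 = 0.5860 m
residual clearance needed = 0.1500+0.0200+0.0400 = 0.2100 m
S_min ≈ 0.0660+0.5042+0.5860+0.2100  ⇒  S_min = 8197/6000 m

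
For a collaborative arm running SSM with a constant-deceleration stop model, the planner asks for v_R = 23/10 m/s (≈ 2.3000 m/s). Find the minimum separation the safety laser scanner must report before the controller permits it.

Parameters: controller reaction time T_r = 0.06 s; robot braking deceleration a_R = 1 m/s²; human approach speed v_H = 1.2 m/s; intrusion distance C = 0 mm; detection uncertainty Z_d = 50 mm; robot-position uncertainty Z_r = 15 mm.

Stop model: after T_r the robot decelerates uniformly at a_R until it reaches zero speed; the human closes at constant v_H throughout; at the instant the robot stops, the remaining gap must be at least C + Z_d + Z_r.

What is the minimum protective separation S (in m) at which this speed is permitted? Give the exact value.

S_min = 142/25 m = 5.6800 m

braking lasts T_s = (23/10)/1 = 2.3000 s
robot covers v_R·T_r = 2.3000·0.0600 = 0.1380 m before braking
robot under decel: 2.3000²/(2·1.0000) = 2.6450 m
human closes 1.2000·2.3600 = 2.8320 m
residual clearance needed = 0.0000+0.0500+0.0150 = 0.0650 m
S_min ≈ 0.1380+2.6450+2.8320+0.0650  ⇒  S_min = 142/25 m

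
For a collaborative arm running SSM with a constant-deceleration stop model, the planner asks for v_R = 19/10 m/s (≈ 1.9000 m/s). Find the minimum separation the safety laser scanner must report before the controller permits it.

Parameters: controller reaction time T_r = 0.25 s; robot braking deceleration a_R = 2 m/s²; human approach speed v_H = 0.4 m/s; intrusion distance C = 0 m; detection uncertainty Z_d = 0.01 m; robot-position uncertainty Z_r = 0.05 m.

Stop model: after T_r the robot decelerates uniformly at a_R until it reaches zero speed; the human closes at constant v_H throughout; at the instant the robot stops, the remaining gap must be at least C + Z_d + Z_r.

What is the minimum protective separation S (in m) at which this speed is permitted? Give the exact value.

S_min = 767/400 m = 1.9175 m

T_s = v_R/a_R = (19/10)/2 = 0.9500 s
robot covers v_R·T_r = 1.9000·0.2500 = 0.4750 m before braking
braking distance = 1.9000²/(2·2.0000) = 0.9025 m
person approaches 0.4000·(0.2500+0.9500) = 0.4800 m
C+Z_d+Z_r = 0.0000+0.0100+0.0500 = 0.0600 m
S_min ≈ 0.4750+0.9025+0.4800+0.0600  ⇒  S_min = 767/400 m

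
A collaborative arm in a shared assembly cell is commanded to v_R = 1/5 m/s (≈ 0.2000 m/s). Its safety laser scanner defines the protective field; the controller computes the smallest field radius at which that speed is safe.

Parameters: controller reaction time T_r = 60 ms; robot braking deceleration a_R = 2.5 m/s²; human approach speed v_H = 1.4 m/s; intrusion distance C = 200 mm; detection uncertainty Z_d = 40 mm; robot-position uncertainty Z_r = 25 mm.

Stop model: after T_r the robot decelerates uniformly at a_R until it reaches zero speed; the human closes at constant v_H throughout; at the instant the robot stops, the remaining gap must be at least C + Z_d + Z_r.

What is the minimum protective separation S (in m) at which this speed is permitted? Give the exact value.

S_min = 481/1000 m = 0.4810 m

T_s = v_R/a_R = (1/5)/(5/2) = 0.0800 s
robot covers v_R·T_r = 0.2000·0.0600 = 0.0120 m before braking
robot covers 0.2000·0.0800 − ½·2.5000·0.0800² = 0.0080 m while stopping
human closes 1.4000·0.1400 = 0.1960 m
C+Z_d+Z_r = 0.2000+0.0400+0.0250 = 0.2650 m
S_min ≈ 0.0120+0.0080+0.1960+0.2650  ⇒  S_min = 481/1000 m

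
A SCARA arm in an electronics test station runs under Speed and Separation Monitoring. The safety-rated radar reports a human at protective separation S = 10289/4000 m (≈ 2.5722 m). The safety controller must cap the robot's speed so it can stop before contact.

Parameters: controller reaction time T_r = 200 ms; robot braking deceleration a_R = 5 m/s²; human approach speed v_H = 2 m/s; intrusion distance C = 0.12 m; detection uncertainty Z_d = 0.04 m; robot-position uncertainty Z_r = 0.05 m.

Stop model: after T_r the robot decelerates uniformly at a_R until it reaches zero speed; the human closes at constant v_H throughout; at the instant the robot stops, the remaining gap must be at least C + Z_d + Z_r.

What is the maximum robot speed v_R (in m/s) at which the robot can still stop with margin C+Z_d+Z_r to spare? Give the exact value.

collect terms ⇒ (1/10)·v_R² + (3/5)·v_R + (-7849/4000) = 0
  disc = (3/5)² − 4·(1/10)·(-7849/4000) = 11449/10000 ; √disc = 107/100
  v_R = (−(3/5) + 107/100) / (2·(1/10)) = 47/20 m/s
check:
stop time T_s = (47/20)/5 = 0.4700 s
robot in T_r: 2.3500·0.2000 = 0.4700 m
braking distance = 2.3500²/(2·5.0000) = 0.5523 m
human closes 2.0000·0.6700 = 1.3400 m
C+Z_d+Z_r = 0.1200+0.0400+0.0500 = 0.2100 m
sum ≈ 0.4700+0.5523+1.3400+0.2100 ≈ 2.5722 m = S ✓

v_R_max = 47/20 m/s = 2.3500 m/s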